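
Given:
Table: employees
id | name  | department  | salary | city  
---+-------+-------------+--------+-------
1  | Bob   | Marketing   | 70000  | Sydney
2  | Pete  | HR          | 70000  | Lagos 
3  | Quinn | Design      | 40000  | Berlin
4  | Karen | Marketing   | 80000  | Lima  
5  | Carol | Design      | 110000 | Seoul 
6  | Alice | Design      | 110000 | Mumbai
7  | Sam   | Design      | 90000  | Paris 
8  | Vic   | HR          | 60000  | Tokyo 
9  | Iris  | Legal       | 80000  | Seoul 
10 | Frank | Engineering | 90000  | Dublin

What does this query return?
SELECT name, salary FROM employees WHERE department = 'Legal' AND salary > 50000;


Filtering: department = 'Legal' AND salary > 50000
Matching: 1 rows

1 rows:
Iris, 80000


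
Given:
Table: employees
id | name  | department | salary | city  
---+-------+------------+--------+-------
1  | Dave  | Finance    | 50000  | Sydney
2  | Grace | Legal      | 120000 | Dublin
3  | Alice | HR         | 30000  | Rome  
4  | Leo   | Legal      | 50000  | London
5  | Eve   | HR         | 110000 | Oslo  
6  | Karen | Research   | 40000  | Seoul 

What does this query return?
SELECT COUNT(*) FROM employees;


COUNT(*) counts all rows

6


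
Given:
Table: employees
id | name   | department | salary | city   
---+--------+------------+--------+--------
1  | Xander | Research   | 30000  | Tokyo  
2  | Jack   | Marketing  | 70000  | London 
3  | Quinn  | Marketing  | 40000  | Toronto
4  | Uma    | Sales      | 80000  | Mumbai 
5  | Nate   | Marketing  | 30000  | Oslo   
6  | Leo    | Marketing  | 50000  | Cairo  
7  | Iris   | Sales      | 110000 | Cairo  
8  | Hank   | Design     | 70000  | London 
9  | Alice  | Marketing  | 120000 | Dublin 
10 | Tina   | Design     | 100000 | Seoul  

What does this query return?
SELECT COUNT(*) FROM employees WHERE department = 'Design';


Counting rows where department = 'Design'
  Hank -> MATCH
  Tina -> MATCH


2


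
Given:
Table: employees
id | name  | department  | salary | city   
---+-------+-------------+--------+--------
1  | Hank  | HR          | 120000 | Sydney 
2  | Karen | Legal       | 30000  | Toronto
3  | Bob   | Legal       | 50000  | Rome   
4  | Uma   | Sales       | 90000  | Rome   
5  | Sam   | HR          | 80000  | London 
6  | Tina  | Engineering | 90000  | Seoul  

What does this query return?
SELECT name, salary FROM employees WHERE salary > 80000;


Filtering: salary > 80000
Matching: 3 rows

3 rows:
Hank, 120000
Uma, 90000
Tina, 90000


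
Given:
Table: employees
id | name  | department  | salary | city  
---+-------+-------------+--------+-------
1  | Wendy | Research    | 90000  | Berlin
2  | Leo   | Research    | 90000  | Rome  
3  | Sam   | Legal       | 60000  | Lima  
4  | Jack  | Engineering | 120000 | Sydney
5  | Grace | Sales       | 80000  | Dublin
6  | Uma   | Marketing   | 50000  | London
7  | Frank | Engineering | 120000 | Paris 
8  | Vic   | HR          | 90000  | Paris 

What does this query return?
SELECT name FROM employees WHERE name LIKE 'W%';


LIKE 'W%' matches names starting with 'W'
Matching: 1

1 rows:
Wendy


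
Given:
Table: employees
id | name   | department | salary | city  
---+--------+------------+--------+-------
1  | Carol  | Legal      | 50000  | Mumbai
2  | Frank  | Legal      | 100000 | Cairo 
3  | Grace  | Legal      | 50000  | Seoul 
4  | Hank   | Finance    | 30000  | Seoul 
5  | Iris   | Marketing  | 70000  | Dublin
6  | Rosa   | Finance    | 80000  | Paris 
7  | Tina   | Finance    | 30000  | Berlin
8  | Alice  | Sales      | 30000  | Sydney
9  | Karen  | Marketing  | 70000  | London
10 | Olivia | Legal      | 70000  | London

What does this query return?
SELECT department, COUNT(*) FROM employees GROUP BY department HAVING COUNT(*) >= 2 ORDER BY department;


Groups with count >= 2:
  Finance: 3 -> PASS
  Legal: 4 -> PASS
  Marketing: 2 -> PASS
  Sales: 1 -> filtered out


3 groups:
Finance, 3
Legal, 4
Marketing, 2


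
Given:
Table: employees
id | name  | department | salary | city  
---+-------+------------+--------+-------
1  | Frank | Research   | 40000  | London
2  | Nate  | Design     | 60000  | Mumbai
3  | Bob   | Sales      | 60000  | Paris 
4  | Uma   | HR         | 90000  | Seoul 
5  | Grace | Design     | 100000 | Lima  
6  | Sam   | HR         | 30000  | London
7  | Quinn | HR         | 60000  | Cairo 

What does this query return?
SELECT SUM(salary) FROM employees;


SUM(salary) = 40000 + 60000 + 60000 + 90000 + 100000 + 30000 + 60000 = 440000

440000


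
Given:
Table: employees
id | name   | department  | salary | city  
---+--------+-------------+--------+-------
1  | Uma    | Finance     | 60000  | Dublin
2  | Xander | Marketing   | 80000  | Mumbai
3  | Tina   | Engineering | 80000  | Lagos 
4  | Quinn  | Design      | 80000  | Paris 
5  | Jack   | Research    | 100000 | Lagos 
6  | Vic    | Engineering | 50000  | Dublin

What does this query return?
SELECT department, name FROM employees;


Projecting columns: department, name

6 rows:
Finance, Uma
Marketing, Xander
Engineering, Tina
Design, Quinn
Research, Jack
Engineering, Vic


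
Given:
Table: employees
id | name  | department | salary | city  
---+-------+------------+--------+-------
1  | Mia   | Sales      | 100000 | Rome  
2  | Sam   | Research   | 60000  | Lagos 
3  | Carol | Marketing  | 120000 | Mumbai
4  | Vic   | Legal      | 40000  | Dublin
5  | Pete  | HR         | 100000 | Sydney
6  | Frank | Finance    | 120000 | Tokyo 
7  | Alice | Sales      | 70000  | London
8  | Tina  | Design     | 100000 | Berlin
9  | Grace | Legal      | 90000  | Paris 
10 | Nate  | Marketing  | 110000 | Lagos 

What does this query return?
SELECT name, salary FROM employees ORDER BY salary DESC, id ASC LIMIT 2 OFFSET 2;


Sort by salary DESC (id ASC tiebreak), then skip 2 and take 2
Rows 3 through 4

2 rows:
Nate, 110000
Mia, 100000


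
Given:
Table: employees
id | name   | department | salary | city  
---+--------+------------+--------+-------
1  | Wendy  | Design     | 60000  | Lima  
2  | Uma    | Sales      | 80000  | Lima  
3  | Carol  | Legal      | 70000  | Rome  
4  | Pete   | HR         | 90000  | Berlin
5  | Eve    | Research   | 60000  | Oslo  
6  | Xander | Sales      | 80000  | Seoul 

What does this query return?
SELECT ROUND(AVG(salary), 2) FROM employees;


SUM(salary) = 440000
COUNT = 6
ROUND(AVG, 2) = ROUND(440000 / 6, 2) = 73333.33

73333.33


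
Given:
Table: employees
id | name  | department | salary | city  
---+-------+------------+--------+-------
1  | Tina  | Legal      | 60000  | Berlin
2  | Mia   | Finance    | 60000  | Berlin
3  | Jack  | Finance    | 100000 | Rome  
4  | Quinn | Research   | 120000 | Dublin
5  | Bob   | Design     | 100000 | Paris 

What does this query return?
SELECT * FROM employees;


SELECT * returns all 5 rows with all columns

5 rows:
1, Tina, Legal, 60000, Berlin
2, Mia, Finance, 60000, Berlin
3, Jack, Finance, 100000, Rome
4, Quinn, Research, 120000, Dublin
5, Bob, Design, 100000, Paris


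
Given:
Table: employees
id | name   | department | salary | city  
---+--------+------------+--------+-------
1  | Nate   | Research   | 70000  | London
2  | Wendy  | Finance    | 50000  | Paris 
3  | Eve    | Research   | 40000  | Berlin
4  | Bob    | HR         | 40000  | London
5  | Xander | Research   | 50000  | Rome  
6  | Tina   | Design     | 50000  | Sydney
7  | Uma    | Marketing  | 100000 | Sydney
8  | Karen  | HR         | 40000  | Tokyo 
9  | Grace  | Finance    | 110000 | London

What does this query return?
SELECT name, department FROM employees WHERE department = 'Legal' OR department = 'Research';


Filtering: department = 'Legal' OR 'Research'
Matching: 3 rows

3 rows:
Nate, Research
Eve, Research
Xander, Research


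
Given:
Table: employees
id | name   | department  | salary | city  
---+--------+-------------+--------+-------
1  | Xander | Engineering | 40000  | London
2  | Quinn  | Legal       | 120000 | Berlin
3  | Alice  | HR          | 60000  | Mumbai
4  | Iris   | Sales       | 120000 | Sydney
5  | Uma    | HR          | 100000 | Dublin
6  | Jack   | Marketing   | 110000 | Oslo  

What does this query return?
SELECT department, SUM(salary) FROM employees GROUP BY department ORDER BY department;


Summing salary within each department:
  Engineering: 40000 = 40000
  HR: 60000 + 100000 = 160000
  Legal: 120000 = 120000
  Marketing: 110000 = 110000
  Sales: 120000 = 120000


5 groups:
Engineering, 40000
HR, 160000
Legal, 120000
Marketing, 110000
Sales, 120000


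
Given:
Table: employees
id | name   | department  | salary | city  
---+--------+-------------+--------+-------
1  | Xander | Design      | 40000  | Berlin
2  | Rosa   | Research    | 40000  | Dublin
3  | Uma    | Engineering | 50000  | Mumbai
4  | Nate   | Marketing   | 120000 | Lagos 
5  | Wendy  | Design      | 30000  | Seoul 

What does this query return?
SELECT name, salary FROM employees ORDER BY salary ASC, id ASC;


Sorting by salary ASC, then id ASC for ties

5 rows:
Wendy, 30000
Xander, 40000
Rosa, 40000
Uma, 50000
Nate, 120000


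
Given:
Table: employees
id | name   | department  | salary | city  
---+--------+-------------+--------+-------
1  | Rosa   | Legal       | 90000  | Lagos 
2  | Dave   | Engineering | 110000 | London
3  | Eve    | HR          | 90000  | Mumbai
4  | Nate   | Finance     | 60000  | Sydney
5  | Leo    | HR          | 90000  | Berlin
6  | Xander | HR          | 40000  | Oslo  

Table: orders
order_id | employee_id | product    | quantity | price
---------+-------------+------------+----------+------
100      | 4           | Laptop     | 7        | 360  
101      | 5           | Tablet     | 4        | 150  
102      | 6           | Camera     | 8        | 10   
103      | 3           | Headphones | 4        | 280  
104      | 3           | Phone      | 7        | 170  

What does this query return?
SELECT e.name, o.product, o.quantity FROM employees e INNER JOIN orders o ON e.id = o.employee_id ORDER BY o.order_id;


Joining employees.id = orders.employee_id:
  employee Nate (id=4) -> order Laptop
  employee Leo (id=5) -> order Tablet
  employee Xander (id=6) -> order Camera
  employee Eve (id=3) -> order Headphones
  employee Eve (id=3) -> order Phone


5 rows:
Nate, Laptop, 7
Leo, Tablet, 4
Xander, Camera, 8
Eve, Headphones, 4
Eve, Phone, 7


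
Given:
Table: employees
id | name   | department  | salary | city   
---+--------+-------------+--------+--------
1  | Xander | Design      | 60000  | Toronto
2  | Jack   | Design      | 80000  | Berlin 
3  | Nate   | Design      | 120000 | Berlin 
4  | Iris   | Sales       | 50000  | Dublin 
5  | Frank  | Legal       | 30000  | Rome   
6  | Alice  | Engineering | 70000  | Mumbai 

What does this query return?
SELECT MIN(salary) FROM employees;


Salaries: 60000, 80000, 120000, 50000, 30000, 70000
MIN = 30000

30000


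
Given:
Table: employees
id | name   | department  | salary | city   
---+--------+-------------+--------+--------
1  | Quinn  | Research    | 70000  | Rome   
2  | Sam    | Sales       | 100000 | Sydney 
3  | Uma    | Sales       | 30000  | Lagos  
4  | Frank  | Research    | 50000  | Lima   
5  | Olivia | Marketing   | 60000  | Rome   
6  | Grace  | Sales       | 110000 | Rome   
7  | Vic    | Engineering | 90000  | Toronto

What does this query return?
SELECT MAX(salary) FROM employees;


Salaries: 70000, 100000, 30000, 50000, 60000, 110000, 90000
MAX = 110000

110000


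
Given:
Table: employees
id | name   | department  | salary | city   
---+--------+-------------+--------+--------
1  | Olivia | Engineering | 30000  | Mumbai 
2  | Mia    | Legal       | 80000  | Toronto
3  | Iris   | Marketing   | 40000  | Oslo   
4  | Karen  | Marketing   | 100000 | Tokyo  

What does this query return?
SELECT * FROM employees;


SELECT * returns all 4 rows with all columns

4 rows:
1, Olivia, Engineering, 30000, Mumbai
2, Mia, Legal, 80000, Toronto
3, Iris, Marketing, 40000, Oslo
4, Karen, Marketing, 100000, Tokyo


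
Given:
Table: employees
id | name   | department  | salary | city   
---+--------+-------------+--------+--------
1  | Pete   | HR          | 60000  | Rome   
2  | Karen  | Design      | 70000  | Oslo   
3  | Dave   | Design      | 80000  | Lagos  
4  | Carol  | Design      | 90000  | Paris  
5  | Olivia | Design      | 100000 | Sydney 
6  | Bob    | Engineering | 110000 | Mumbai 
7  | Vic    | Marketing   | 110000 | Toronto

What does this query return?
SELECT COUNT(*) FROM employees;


COUNT(*) counts all rows

7


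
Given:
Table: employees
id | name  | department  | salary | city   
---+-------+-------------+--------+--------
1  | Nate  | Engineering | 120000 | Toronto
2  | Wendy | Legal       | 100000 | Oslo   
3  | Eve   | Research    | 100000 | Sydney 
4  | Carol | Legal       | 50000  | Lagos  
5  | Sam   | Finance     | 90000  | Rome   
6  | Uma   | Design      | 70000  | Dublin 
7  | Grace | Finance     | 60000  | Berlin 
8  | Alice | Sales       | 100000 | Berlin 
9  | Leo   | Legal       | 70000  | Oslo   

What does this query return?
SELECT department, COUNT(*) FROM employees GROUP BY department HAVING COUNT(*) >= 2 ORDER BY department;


Groups with count >= 2:
  Finance: 2 -> PASS
  Legal: 3 -> PASS
  Design: 1 -> filtered out
  Engineering: 1 -> filtered out
  Research: 1 -> filtered out
  Sales: 1 -> filtered out


2 groups:
Finance, 2
Legal, 3


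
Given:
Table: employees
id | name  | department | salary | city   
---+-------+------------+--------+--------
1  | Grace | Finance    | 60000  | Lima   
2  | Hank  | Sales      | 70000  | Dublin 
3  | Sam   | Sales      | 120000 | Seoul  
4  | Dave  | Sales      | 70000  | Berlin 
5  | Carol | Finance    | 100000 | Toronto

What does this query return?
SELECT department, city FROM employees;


Projecting columns: department, city

5 rows:
Finance, Lima
Sales, Dublin
Sales, Seoul
Sales, Berlin
Finance, Toronto


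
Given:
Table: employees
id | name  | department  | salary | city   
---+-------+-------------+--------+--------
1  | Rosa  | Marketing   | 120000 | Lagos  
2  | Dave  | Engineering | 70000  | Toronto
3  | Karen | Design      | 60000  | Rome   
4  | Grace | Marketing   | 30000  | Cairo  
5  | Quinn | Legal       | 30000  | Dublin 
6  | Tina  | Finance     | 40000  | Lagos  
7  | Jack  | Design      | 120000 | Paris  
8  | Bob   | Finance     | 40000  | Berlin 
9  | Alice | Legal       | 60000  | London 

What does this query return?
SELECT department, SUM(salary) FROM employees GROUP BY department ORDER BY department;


Summing salary within each department:
  Design: 60000 + 120000 = 180000
  Engineering: 70000 = 70000
  Finance: 40000 + 40000 = 80000
  Legal: 30000 + 60000 = 90000
  Marketing: 120000 + 30000 = 150000


5 groups:
Design, 180000
Engineering, 70000
Finance, 80000
Legal, 90000
Marketing, 150000


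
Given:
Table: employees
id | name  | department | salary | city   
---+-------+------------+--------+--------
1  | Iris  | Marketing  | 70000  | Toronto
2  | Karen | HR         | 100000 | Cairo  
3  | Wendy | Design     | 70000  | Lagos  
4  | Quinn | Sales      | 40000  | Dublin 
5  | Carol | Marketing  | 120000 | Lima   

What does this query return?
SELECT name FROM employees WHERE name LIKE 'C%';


LIKE 'C%' matches names starting with 'C'
Matching: 1

1 rows:
Carol


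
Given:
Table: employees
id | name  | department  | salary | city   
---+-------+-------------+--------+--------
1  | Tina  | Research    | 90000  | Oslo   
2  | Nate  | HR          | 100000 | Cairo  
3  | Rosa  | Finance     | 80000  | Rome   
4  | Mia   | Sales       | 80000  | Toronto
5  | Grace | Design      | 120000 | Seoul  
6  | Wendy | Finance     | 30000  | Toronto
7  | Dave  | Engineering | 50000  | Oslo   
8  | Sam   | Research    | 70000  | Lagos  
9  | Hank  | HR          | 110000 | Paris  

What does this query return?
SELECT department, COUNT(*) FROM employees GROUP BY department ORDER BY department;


Assigning each row to its department group:
  Tina -> Research
  Nate -> HR
  Rosa -> Finance
  Mia -> Sales
  Grace -> Design
  Wendy -> Finance
  Dave -> Engineering
  Sam -> Research
  Hank -> HR


6 groups:
Design, 1
Engineering, 1
Finance, 2
HR, 2
Research, 2
Sales, 1


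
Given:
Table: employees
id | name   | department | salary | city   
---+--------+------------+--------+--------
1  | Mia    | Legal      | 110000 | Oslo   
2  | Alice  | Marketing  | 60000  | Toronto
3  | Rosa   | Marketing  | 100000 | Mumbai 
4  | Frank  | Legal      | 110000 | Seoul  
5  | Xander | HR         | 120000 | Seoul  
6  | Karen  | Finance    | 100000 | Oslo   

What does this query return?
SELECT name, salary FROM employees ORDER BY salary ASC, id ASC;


Sorting by salary ASC, then id ASC for ties

6 rows:
Alice, 60000
Rosa, 100000
Karen, 100000
Mia, 110000
Frank, 110000
Xander, 120000


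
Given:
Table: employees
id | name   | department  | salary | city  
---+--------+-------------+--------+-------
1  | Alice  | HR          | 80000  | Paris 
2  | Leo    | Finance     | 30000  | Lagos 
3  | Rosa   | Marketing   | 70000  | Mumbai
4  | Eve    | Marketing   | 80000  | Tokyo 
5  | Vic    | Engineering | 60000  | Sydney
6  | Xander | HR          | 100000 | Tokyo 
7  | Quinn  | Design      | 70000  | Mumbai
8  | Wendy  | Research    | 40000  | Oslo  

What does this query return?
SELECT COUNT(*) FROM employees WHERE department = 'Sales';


Counting rows where department = 'Sales'


0


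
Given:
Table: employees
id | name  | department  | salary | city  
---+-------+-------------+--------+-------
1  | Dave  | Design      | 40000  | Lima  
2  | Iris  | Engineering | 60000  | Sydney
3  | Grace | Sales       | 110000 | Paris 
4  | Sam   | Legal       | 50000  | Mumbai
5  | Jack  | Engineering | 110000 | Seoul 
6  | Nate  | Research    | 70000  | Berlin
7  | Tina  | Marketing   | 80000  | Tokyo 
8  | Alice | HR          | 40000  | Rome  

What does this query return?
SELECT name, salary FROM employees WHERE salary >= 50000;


Filtering: salary >= 50000
Matching: 6 rows

6 rows:
Iris, 60000
Grace, 110000
Sam, 50000
Jack, 110000
Nate, 70000
Tina, 80000


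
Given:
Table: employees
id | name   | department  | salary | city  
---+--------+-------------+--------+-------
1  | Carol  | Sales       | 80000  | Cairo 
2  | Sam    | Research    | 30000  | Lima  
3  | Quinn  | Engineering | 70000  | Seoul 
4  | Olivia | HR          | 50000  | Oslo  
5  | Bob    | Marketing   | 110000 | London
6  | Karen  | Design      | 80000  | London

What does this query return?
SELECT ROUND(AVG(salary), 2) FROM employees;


SUM(salary) = 420000
COUNT = 6
ROUND(AVG, 2) = ROUND(420000 / 6, 2) = 70000.0

70000.0


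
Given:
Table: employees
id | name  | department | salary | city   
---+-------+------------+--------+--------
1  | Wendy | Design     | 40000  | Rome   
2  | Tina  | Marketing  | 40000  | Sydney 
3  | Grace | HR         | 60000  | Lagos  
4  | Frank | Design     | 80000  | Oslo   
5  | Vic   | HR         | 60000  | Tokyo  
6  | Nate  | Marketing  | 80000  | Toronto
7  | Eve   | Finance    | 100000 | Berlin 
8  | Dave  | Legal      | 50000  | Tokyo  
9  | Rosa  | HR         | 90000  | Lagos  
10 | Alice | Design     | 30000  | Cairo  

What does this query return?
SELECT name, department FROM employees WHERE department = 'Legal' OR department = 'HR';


Filtering: department = 'Legal' OR 'HR'
Matching: 4 rows

4 rows:
Grace, HR
Vic, HR
Dave, Legal
Rosa, HR


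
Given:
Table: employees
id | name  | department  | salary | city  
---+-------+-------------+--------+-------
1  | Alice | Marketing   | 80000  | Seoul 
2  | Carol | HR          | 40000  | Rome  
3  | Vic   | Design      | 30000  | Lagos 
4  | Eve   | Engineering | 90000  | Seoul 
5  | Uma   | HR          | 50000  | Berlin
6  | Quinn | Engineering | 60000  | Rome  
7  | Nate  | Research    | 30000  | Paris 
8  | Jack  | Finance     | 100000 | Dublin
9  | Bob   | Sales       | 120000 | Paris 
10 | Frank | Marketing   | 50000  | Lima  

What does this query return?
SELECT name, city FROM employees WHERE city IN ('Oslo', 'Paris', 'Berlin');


Filtering: city IN ('Oslo', 'Paris', 'Berlin')
Matching: 3 rows

3 rows:
Uma, Berlin
Nate, Paris
Bob, Paris


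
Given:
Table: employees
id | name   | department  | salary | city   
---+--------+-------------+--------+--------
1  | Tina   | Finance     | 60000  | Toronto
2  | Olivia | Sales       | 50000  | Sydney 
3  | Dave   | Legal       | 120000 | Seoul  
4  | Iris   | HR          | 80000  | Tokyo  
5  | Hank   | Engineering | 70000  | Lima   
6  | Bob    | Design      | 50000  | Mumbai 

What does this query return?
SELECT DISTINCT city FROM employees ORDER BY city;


All 'city' values (row order): Toronto, Sydney, Seoul, Tokyo, Lima, Mumbai
Removing duplicates leaves 6 unique value(s).

6 values:
Lima
Mumbai
Seoul
Sydney
Tokyo
Toronto


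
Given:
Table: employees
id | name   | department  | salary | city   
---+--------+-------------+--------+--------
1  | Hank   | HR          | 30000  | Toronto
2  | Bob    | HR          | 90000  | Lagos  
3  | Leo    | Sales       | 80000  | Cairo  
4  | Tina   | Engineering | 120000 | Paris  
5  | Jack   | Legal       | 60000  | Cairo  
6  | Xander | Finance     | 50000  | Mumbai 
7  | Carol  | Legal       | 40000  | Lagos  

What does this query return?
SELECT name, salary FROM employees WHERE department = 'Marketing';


Filtering: department = 'Marketing'
Matching rows: 0

Empty result set (0 rows)


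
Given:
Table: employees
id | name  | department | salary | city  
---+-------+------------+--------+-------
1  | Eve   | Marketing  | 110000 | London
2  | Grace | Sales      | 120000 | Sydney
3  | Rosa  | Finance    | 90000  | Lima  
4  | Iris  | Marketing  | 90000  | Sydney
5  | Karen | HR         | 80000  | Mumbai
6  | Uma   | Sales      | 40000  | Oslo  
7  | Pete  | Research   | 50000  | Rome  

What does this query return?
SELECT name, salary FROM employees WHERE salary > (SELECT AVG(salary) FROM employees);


Subquery: AVG(salary) = 82857.14
Filtering: salary > 82857.14
  Eve (110000) -> MATCH
  Grace (120000) -> MATCH
  Rosa (90000) -> MATCH
  Iris (90000) -> MATCH


4 rows:
Eve, 110000
Grace, 120000
Rosa, 90000
Iris, 90000


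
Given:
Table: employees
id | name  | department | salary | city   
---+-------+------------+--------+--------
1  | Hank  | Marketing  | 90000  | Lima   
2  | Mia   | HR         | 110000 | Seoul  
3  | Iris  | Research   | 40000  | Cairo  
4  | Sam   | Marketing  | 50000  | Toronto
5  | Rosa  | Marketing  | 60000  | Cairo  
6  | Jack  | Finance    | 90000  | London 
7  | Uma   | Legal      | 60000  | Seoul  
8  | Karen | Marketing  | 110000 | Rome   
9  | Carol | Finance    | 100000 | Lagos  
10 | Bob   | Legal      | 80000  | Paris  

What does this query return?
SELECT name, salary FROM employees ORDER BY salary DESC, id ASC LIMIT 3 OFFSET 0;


Sort by salary DESC (id ASC tiebreak), then skip 0 and take 3
Rows 1 through 3

3 rows:
Mia, 110000
Karen, 110000
Carol, 100000


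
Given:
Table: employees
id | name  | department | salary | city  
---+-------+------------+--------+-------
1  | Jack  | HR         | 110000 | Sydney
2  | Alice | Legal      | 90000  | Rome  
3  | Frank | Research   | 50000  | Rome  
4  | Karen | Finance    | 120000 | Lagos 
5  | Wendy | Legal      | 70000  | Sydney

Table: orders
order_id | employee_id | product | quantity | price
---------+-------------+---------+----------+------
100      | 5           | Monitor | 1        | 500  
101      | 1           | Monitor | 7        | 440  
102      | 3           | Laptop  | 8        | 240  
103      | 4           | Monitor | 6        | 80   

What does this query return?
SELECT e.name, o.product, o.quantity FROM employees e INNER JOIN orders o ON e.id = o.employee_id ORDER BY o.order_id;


Joining employees.id = orders.employee_id:
  employee Wendy (id=5) -> order Monitor
  employee Jack (id=1) -> order Monitor
  employee Frank (id=3) -> order Laptop
  employee Karen (id=4) -> order Monitor


4 rows:
Wendy, Monitor, 1
Jack, Monitor, 7
Frank, Laptop, 8
Karen, Monitor, 6


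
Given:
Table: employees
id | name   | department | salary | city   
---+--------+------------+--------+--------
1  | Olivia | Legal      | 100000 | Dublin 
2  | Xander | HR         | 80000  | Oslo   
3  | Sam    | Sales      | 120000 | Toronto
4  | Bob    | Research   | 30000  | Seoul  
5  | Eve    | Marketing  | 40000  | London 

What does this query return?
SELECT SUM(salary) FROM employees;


SUM(salary) = 100000 + 80000 + 120000 + 30000 + 40000 = 370000

370000


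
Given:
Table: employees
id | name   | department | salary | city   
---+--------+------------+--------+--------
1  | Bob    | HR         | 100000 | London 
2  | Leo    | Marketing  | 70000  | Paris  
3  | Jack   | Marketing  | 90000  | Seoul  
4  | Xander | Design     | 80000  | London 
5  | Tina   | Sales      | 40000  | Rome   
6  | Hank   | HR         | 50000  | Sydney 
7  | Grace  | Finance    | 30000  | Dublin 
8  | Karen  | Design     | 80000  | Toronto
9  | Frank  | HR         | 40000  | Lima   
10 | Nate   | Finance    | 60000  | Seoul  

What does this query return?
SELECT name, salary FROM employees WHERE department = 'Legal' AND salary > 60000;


Filtering: department = 'Legal' AND salary > 60000
Matching: 0 rows

Empty result set (0 rows)


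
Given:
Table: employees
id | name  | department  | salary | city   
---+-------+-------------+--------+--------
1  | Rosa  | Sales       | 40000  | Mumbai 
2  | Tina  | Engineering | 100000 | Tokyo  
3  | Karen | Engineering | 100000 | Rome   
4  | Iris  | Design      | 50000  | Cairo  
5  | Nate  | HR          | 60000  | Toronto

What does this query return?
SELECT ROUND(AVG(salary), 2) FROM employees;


SUM(salary) = 350000
COUNT = 5
ROUND(AVG, 2) = ROUND(350000 / 5, 2) = 70000.0

70000.0


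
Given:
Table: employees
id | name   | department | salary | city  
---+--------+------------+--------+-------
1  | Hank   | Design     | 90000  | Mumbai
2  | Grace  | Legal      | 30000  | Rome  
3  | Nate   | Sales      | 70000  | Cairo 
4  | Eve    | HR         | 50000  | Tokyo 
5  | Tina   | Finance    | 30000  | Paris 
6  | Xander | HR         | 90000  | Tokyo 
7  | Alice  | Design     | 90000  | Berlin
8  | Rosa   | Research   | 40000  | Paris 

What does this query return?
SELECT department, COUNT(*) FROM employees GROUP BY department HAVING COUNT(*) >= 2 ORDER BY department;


Groups with count >= 2:
  Design: 2 -> PASS
  HR: 2 -> PASS
  Finance: 1 -> filtered out
  Legal: 1 -> filtered out
  Research: 1 -> filtered out
  Sales: 1 -> filtered out


2 groups:
Design, 2
HR, 2


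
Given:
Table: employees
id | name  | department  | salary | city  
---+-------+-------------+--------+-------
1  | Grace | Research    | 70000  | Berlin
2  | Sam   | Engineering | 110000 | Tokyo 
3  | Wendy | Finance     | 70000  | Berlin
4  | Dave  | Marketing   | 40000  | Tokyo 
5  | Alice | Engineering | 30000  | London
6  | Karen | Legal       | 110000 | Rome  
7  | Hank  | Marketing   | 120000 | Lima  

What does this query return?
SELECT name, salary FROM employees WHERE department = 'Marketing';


Filtering: department = 'Marketing'
Matching rows: 2

2 rows:
Dave, 40000
Hank, 120000


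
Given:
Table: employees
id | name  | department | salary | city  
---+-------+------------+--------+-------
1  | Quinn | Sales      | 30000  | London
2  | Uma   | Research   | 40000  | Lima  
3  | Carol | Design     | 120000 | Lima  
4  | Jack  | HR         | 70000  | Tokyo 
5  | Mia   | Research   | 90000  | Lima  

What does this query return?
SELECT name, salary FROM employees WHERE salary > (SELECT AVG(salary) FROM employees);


Subquery: AVG(salary) = 70000.0
Filtering: salary > 70000.0
  Carol (120000) -> MATCH
  Mia (90000) -> MATCH


2 rows:
Carol, 120000
Mia, 90000


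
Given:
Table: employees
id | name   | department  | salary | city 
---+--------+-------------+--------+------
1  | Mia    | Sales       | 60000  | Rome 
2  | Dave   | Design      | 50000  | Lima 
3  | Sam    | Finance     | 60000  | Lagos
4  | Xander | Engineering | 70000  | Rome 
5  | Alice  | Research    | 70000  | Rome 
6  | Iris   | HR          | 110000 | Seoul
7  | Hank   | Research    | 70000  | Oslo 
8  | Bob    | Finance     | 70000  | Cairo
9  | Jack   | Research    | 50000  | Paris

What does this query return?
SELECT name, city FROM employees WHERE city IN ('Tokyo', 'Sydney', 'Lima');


Filtering: city IN ('Tokyo', 'Sydney', 'Lima')
Matching: 1 rows

1 rows:
Dave, Lima


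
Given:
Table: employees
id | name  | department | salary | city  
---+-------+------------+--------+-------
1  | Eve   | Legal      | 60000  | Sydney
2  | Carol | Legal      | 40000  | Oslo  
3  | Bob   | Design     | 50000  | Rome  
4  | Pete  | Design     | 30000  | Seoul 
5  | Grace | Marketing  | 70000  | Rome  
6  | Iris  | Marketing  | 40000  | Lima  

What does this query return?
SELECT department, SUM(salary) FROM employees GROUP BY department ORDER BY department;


Summing salary within each department:
  Design: 50000 + 30000 = 80000
  Legal: 60000 + 40000 = 100000
  Marketing: 70000 + 40000 = 110000


3 groups:
Design, 80000
Legal, 100000
Marketing, 110000


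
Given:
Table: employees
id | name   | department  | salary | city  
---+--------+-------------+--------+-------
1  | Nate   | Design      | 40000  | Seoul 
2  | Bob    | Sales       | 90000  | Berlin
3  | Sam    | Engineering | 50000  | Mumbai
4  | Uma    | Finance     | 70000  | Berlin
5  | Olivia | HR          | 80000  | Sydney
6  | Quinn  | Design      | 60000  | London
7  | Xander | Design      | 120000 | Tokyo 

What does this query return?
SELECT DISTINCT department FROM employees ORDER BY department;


All 'department' values (row order): Design, Sales, Engineering, Finance, HR, Design, Design
Removing duplicates leaves 5 unique value(s).

5 values:
Design
Engineering
Finance
HR
Sales


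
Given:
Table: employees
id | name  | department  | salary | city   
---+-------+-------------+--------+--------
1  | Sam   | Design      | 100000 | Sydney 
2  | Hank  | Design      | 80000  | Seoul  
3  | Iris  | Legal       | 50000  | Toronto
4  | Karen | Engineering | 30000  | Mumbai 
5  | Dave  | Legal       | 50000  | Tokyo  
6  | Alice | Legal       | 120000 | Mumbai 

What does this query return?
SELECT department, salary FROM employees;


Projecting columns: department, salary

6 rows:
Design, 100000
Design, 80000
Legal, 50000
Engineering, 30000
Legal, 50000
Legal, 120000


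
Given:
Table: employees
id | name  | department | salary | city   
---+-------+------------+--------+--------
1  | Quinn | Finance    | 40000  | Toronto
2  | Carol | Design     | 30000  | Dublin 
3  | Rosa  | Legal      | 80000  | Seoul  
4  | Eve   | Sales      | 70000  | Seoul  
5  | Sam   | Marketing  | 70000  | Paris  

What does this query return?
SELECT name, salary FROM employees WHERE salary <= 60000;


Filtering: salary <= 60000
Matching: 2 rows

2 rows:
Quinn, 40000
Carol, 30000


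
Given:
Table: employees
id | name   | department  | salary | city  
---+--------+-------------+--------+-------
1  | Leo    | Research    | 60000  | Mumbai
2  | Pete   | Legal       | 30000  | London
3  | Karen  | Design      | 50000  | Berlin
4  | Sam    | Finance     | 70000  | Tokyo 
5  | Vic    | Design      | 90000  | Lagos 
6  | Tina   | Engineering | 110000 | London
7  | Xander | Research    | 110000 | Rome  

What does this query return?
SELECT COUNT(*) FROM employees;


COUNT(*) counts all rows

7


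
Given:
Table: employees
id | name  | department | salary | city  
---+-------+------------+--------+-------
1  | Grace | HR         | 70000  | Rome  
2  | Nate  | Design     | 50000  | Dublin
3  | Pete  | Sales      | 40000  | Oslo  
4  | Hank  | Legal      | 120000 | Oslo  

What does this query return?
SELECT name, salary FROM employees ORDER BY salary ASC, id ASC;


Sorting by salary ASC, then id ASC for ties

4 rows:
Pete, 40000
Nate, 50000
Grace, 70000
Hank, 120000


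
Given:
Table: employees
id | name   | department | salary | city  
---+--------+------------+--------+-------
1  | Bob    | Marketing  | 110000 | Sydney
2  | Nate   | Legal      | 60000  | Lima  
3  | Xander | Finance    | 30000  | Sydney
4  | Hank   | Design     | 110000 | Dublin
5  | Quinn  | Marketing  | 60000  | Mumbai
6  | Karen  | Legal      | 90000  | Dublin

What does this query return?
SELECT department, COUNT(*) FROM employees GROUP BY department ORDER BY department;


Assigning each row to its department group:
  Bob -> Marketing
  Nate -> Legal
  Xander -> Finance
  Hank -> Design
  Quinn -> Marketing
  Karen -> Legal


4 groups:
Design, 1
Finance, 1
Legal, 2
Marketing, 2


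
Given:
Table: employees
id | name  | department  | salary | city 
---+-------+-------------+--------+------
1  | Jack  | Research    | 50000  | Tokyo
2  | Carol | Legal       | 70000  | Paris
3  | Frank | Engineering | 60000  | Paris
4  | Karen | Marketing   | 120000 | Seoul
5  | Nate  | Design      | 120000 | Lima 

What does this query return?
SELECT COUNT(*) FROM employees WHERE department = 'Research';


Counting rows where department = 'Research'
  Jack -> MATCH


1


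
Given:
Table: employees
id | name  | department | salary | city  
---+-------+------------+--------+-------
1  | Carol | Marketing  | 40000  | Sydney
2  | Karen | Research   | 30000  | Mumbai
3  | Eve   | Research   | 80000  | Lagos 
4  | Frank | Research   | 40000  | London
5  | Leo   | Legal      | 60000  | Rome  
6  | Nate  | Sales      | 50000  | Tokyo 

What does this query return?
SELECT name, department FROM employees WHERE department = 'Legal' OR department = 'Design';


Filtering: department = 'Legal' OR 'Design'
Matching: 1 rows

1 rows:
Leo, Legal


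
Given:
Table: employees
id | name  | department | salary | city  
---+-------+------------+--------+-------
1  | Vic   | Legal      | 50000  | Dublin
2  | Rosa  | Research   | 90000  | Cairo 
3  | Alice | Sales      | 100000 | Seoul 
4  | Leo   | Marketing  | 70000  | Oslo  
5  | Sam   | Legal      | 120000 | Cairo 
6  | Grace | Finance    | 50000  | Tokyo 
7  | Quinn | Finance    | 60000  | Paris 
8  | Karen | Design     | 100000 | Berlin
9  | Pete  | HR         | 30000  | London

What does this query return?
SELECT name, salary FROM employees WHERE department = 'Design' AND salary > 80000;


Filtering: department = 'Design' AND salary > 80000
Matching: 1 rows

1 rows:
Karen, 100000


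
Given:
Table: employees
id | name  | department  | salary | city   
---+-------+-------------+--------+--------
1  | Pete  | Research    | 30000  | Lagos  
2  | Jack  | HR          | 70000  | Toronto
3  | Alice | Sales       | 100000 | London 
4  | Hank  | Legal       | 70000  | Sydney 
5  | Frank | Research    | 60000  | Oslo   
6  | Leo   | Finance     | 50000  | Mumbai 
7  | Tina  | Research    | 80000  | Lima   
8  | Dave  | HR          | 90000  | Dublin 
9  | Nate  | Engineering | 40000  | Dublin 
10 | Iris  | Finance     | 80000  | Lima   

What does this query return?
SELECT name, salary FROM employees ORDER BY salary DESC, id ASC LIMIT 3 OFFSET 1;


Sort by salary DESC (id ASC tiebreak), then skip 1 and take 3
Rows 2 through 4

3 rows:
Dave, 90000
Tina, 80000
Iris, 80000


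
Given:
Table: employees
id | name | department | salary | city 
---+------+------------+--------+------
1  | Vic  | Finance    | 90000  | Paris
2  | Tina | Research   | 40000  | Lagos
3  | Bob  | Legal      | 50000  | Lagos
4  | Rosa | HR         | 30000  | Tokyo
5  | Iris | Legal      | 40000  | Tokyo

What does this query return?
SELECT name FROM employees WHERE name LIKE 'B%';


LIKE 'B%' matches names starting with 'B'
Matching: 1

1 rows:
Bob


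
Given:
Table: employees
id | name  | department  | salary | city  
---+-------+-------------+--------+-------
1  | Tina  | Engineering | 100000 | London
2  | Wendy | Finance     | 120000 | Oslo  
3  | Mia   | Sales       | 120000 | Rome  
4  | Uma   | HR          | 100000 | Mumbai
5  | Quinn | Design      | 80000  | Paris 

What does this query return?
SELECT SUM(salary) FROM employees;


SUM(salary) = 100000 + 120000 + 120000 + 100000 + 80000 = 520000

520000


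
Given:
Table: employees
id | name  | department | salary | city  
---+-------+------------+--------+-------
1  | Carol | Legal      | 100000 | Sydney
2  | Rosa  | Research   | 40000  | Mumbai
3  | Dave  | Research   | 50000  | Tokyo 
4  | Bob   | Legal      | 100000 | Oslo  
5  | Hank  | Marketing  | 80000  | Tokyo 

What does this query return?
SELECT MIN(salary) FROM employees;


Salaries: 100000, 40000, 50000, 100000, 80000
MIN = 40000

40000


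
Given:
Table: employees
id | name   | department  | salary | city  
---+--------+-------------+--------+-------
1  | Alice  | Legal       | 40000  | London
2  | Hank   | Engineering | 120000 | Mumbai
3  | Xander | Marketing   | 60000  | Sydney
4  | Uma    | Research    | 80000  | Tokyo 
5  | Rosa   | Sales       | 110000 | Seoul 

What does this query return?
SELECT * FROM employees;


SELECT * returns all 5 rows with all columns

5 rows:
1, Alice, Legal, 40000, London
2, Hank, Engineering, 120000, Mumbai
3, Xander, Marketing, 60000, Sydney
4, Uma, Research, 80000, Tokyo
5, Rosa, Sales, 110000, Seoul


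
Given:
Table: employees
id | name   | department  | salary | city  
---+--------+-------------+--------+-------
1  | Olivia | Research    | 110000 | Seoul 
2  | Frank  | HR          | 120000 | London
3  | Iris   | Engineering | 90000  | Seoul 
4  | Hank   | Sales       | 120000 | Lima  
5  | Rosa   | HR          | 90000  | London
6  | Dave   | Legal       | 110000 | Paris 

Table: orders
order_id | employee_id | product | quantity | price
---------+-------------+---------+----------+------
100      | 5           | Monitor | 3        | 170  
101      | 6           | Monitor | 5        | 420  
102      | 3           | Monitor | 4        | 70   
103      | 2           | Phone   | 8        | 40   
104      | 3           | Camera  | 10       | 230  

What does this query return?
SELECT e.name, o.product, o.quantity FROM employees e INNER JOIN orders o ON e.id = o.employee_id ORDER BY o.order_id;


Joining employees.id = orders.employee_id:
  employee Rosa (id=5) -> order Monitor
  employee Dave (id=6) -> order Monitor
  employee Iris (id=3) -> order Monitor
  employee Frank (id=2) -> order Phone
  employee Iris (id=3) -> order Camera


5 rows:
Rosa, Monitor, 3
Dave, Monitor, 5
Iris, Monitor, 4
Frank, Phone, 8
Iris, Camera, 10


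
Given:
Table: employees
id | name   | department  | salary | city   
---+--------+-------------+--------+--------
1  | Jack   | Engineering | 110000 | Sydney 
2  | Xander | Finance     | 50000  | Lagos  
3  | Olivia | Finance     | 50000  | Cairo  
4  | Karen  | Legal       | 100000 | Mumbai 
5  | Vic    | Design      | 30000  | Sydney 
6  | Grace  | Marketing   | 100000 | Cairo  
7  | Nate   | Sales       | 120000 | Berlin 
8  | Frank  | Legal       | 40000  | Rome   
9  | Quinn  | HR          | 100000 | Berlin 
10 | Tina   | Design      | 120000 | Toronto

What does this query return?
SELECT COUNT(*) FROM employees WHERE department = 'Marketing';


Counting rows where department = 'Marketing'
  Grace -> MATCH


1


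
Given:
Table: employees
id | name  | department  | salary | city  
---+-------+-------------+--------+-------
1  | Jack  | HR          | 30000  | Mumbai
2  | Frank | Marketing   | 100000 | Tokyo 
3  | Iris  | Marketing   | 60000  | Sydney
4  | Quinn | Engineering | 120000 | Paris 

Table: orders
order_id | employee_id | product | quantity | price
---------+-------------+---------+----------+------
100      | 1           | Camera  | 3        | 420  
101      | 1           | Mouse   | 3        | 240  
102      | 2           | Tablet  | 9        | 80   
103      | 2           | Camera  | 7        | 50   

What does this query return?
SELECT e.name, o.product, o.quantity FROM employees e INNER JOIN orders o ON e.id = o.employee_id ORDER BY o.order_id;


Joining employees.id = orders.employee_id:
  employee Jack (id=1) -> order Camera
  employee Jack (id=1) -> order Mouse
  employee Frank (id=2) -> order Tablet
  employee Frank (id=2) -> order Camera


4 rows:
Jack, Camera, 3
Jack, Mouse, 3
Frank, Tablet, 9
Frank, Camera, 7


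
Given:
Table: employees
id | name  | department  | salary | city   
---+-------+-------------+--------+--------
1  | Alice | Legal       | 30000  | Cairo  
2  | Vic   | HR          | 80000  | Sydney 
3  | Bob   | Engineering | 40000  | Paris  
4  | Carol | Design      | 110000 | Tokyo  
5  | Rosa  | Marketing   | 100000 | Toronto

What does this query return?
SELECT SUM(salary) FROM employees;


SUM(salary) = 30000 + 80000 + 40000 + 110000 + 100000 = 360000

360000
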